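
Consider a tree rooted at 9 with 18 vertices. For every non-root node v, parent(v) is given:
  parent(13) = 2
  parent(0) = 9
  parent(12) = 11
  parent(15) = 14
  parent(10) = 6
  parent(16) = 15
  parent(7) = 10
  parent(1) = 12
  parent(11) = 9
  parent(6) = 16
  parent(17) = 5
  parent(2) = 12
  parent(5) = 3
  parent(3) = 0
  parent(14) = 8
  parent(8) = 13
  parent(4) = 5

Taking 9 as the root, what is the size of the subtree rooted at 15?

The subtree rooted at 15 contains: 15, 16, 6, 10, 7 — 5 nodes.

5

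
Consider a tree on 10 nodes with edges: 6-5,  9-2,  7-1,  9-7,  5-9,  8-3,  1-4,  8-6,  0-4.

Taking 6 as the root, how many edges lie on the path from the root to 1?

4

Path from 6 to 1: 6 → 5 → 9 → 7 → 1, which has 4 edges.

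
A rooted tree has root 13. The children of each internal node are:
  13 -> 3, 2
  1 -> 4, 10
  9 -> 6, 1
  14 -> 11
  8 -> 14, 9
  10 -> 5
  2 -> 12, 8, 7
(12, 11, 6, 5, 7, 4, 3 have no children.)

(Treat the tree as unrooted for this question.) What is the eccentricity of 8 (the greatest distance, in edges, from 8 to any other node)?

4

Distances from 8 peak at 4, attained at 5.
8 – 9 – 1 – 10 – 5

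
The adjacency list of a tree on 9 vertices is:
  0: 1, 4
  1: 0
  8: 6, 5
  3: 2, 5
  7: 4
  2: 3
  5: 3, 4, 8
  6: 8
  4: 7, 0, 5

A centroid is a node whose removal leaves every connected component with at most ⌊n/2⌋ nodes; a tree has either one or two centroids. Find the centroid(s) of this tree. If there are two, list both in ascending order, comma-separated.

Removing 5 splits the tree into components of sizes 4, 2, 2; the largest is 4 ≤ ⌊9/2⌋ = 4.
Every other node leaves some component of size > 4, so the centroid is unique.

5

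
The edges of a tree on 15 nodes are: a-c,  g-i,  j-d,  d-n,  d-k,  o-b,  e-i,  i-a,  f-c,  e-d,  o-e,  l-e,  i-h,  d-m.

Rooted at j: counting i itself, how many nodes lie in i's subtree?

6

The subtree rooted at i contains: i, h, g, a, c, f — 6 nodes.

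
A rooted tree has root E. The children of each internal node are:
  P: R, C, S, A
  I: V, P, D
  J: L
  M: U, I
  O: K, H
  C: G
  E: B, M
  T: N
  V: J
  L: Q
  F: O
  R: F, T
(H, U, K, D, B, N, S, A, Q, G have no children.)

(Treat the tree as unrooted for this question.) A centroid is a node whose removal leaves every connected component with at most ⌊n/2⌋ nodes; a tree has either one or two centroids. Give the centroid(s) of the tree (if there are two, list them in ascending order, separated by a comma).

If P is removed the pieces have sizes 10, 7, 2, 1, 1, all ≤ ⌊22/2⌋ = 11.
Every other node leaves some component of size > 11, so the centroid is unique.

P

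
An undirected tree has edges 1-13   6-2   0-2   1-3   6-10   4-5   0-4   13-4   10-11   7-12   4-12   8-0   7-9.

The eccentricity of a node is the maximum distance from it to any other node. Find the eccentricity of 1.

The node farthest from 1 is 11, via 1-13-4-0-2-6-10-11 — 7 edges.

7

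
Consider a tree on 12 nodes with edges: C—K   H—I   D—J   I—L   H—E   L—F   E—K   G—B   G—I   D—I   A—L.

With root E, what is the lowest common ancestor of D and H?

H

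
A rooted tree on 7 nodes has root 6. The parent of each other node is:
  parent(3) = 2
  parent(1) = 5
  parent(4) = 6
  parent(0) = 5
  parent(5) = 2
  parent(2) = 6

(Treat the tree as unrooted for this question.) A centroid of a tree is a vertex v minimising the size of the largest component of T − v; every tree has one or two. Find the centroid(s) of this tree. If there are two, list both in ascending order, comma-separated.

Delete 2: the remaining components have sizes 3, 2, 1. Max 3 ≤ 3, so 2 is a centroid.
Every other node leaves some component of size > 3, so the centroid is unique.

2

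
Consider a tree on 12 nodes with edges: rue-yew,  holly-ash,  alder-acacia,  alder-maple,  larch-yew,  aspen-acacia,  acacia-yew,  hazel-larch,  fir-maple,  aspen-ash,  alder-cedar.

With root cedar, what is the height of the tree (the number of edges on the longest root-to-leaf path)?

5

The longest root-to-leaf path is cedar-alder-acacia-yew-larch-hazel (5 edges).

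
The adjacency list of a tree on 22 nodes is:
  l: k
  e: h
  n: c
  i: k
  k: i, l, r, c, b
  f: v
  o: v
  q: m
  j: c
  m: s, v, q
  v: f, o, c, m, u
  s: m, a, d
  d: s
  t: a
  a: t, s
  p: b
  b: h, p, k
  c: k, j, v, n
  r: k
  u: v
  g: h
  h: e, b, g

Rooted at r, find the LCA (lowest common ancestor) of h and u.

k

Path h→root: h b k r; path u→root: u v c k r.
First common node: k.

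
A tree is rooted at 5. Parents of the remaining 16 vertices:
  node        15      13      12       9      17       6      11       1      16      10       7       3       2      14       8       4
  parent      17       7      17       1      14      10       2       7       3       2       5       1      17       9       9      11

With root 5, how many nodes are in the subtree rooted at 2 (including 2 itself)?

5

Descendants of 2 (including itself): 2, 11, 10, 4, 6. That's 5.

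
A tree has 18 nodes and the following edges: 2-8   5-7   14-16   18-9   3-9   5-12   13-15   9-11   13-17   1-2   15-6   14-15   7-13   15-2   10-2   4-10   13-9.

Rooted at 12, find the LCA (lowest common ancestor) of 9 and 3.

9

Ancestors of 9 (toward the root): 9, 13, 7, 5, 12.
Ancestors of 3: 3, 9, 13, 7, 5, 12.
The deepest node appearing in both lists is 9.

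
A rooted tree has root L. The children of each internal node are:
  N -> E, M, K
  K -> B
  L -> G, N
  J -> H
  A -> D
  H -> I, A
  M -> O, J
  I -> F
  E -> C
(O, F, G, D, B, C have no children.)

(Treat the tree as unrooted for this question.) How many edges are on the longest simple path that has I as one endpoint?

6

Distances from I peak at 6, attained at G (C, B also at distance 6).
I-H-J-M-N-L-G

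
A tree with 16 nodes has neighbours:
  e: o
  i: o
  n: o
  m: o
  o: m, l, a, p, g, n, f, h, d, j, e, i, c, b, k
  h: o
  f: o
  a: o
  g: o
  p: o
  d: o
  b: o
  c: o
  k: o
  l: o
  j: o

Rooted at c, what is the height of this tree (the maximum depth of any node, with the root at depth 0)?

2

A deepest node is e, reached by c-o-e.
That path has 2 edges, so the height is 2.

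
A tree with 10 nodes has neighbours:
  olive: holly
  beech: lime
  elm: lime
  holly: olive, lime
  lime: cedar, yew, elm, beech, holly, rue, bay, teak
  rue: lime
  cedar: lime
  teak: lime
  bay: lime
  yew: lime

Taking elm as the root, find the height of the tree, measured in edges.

A deepest node is olive, reached by elm → lime → holly → olive.
That path has 3 edges, so the height is 3.

3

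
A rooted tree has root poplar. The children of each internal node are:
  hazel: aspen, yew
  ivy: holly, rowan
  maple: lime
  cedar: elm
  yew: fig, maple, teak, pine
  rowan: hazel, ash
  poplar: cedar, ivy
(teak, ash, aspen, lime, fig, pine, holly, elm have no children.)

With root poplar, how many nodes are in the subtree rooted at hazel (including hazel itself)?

8

The subtree rooted at hazel contains: hazel, yew, aspen, fig, pine, maple, teak, lime — 8 nodes.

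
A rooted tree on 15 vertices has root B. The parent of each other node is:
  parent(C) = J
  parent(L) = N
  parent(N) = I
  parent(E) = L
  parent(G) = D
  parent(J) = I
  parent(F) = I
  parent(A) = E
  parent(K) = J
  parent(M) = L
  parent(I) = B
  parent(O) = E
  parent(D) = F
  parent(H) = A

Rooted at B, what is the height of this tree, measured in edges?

A deepest node is H, reached by B–I–N–L–E–A–H.
That path has 6 edges, so the height is 6.

6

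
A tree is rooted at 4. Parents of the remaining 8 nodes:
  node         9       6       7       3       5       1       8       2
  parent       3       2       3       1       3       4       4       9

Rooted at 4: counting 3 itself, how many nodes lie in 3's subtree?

6

The subtree rooted at 3 contains: 3, 5, 7, 9, 2, 6 — 6 nodes.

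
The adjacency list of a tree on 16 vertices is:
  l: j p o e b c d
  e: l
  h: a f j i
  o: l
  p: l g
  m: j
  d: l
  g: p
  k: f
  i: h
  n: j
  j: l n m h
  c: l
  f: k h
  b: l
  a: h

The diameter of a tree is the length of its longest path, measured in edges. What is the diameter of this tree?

A longest path is g – p – l – j – h – f – k, with 6 edges.

6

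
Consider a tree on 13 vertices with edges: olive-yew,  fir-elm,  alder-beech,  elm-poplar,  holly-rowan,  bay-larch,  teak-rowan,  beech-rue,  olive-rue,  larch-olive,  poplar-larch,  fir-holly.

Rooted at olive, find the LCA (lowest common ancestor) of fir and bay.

larch

fir's ancestor chain is fir, elm, poplar, larch, olive and bay's is bay, larch, olive; they first meet at larch.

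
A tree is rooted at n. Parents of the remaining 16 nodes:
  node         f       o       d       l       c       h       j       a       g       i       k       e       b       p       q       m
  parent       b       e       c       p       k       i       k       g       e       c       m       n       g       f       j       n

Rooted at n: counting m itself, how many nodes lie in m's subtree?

m's subtree: {m, k, j, c, q, d, i, h}, size 8.

8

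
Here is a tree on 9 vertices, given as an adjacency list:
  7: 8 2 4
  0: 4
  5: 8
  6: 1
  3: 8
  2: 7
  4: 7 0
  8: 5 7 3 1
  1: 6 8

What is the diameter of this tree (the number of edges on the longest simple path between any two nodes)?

Starting from 6, a farthest node is 0 at distance 5.
One longest path: 6 – 1 – 8 – 7 – 4 – 0.
So the diameter is 5.

5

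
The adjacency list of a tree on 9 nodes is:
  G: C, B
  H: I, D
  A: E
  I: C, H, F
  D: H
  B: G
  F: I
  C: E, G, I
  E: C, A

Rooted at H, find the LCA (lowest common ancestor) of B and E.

B's ancestor chain is B, G, C, I, H and E's is E, C, I, H; they first meet at C.

C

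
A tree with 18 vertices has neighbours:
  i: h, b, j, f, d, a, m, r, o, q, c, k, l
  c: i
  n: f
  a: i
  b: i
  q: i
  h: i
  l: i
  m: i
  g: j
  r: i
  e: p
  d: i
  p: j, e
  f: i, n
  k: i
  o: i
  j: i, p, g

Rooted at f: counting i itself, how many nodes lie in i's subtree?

16

i's subtree: {i, q, a, j, m, b, d, c, h, o, l, k, r, p, g, e}, size 16.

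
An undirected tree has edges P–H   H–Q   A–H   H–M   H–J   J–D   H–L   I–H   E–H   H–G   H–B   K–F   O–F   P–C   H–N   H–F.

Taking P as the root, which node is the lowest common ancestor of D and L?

H

D's ancestor chain is D, J, H, P and L's is L, H, P; they first meet at H.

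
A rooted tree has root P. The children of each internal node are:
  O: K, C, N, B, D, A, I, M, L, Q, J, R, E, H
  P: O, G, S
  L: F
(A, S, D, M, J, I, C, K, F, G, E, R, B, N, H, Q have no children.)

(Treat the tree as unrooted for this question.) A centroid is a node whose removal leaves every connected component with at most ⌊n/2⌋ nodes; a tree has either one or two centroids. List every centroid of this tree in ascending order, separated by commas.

If O is removed the pieces have sizes 3, 2, 1, 1, 1, 1, 1, 1, 1, 1, 1, 1, 1, 1, 1, all ≤ ⌊19/2⌋ = 9.
Every other node leaves some component of size > 9, so the centroid is unique.

O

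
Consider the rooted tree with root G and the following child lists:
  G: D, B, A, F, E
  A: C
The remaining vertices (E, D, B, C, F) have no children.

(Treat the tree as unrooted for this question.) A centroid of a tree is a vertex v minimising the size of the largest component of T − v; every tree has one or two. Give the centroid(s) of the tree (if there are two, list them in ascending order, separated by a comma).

G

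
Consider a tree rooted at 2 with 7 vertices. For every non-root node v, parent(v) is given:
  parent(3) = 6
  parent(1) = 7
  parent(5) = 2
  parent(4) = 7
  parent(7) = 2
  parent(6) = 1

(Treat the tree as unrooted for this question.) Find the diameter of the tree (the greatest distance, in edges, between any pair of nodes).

5

BFS from 3 reaches 5 last, at distance 5; BFS from 5 confirms no node is farther.
Path: 3 – 6 – 1 – 7 – 2 – 5.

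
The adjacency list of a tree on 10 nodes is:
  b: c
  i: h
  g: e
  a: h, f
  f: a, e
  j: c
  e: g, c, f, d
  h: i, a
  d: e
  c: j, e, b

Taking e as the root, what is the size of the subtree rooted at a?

3

The subtree rooted at a contains: a, h, i — 3 nodes.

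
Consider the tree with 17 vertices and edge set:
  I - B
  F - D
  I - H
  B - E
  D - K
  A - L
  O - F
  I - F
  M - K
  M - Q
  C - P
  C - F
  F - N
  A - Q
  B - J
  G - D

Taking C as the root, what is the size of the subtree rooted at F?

The subtree rooted at F contains: F, I, D, O, N, H, B, G, K, J, E, M, Q, A, L — 15 nodes.

15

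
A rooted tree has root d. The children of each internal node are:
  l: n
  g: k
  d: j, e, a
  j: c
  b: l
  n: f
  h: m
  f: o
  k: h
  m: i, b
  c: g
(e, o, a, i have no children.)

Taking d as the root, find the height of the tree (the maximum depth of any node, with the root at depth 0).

The longest root-to-leaf path is d-j-c-g-k-h-m-b-l-n-f-o (11 edges).

11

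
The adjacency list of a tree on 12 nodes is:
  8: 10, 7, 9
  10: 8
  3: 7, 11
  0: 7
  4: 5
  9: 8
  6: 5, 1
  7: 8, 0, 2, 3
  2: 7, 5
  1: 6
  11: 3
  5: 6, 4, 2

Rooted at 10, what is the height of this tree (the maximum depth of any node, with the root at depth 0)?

6

The longest root-to-leaf path is 10–8–7–2–5–6–1 (6 edges).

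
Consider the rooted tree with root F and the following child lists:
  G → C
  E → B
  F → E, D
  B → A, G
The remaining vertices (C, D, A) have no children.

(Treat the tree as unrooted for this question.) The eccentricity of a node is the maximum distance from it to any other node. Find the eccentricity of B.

A farthest node from B is D.
The path B – E – F – D has 3 edges.

3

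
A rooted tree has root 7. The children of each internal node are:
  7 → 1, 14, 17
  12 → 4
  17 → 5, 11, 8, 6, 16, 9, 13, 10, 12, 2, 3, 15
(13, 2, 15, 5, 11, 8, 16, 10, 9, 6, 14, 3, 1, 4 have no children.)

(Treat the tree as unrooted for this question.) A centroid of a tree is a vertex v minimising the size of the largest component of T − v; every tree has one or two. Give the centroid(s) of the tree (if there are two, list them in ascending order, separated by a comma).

Removing 17 splits the tree into components of sizes 3, 2, 1, 1, 1, 1, 1, 1, 1, 1, 1, 1, 1; the largest is 3 ≤ ⌊17/2⌋ = 8.
No neighbour of 17 does as well, so 17 is the unique centroid.

17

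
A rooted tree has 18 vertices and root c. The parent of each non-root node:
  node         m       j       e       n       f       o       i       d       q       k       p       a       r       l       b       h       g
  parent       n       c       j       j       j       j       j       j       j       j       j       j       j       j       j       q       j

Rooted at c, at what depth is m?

c → j → n → m — 3 edges.

3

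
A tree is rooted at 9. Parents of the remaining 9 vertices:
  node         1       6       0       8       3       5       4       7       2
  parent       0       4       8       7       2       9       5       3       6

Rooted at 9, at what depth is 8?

7

Climbing from 8 to the root: 8 – 7 – 3 – 2 – 6 – 4 – 5 – 9. That's 7 steps.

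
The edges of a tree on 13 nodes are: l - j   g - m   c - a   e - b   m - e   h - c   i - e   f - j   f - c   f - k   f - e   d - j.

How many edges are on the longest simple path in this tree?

BFS from g reaches h last, at distance 5; BFS from h confirms no node is farther.
Path: g–m–e–f–c–h.

5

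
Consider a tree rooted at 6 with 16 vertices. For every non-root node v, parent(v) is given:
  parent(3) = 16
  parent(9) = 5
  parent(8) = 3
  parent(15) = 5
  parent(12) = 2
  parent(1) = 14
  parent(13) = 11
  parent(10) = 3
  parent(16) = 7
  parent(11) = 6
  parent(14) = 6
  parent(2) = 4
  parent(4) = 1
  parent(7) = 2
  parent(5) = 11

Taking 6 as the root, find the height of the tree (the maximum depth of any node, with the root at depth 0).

8 sits deepest: 6 – 14 – 1 – 4 – 2 – 7 – 16 – 3 – 8 — 8 edges from the root.

8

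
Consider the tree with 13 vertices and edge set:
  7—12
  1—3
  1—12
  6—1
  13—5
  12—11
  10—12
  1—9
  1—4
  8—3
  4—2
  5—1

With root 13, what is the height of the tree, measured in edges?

2 sits deepest: 13 → 5 → 1 → 4 → 2 — 4 edges from the root.

4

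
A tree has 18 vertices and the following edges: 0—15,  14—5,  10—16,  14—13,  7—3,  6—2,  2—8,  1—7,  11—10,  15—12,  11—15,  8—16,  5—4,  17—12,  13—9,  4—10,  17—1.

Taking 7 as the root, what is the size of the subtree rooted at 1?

Descendants of 1 (including itself): 1, 17, 12, 15, 0, 11, 10, 16, 4, 8, 5, 2, 14, 6, 13, 9. That's 16.

16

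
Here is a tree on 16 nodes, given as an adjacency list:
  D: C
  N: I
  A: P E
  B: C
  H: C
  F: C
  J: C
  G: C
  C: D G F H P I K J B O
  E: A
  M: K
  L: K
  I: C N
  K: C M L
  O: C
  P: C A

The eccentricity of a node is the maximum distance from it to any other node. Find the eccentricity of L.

5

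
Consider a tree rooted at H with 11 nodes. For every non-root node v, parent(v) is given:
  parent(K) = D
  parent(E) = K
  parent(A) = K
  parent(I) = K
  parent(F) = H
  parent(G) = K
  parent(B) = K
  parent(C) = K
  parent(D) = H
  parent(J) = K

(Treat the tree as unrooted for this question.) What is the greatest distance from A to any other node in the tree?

4

A farthest node from A is F.
The path A – K – D – H – F has 4 edges.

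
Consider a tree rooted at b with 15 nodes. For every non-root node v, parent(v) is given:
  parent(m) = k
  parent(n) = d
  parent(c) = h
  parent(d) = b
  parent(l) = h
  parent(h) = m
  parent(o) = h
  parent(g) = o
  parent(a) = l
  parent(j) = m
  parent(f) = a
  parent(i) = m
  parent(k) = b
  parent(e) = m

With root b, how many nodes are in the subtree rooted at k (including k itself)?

12

k's subtree: {k, m, h, j, i, e, l, o, c, a, g, f}, size 12.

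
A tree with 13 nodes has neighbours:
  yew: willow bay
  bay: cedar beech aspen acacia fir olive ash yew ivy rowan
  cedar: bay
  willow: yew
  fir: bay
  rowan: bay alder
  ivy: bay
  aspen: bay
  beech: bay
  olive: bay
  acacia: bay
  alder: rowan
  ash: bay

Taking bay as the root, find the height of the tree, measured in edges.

A deepest node is alder, reached by bay – rowan – alder.
That path has 2 edges, so the height is 2.

2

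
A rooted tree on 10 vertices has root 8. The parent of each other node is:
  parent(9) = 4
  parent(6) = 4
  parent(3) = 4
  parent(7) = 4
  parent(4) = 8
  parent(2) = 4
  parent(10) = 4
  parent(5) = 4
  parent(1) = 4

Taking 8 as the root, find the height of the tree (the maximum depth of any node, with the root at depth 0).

6 sits deepest: 8 → 4 → 6 — 2 edges from the root.

2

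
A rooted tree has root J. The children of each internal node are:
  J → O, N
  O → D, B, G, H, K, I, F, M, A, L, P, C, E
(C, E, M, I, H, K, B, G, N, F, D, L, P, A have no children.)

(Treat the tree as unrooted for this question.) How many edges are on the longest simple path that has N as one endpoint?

3

The node farthest from N is K (I, D, B, F, A, C, P, L, H, M, G, E also at distance 3), via N–J–O–K — 3 edges.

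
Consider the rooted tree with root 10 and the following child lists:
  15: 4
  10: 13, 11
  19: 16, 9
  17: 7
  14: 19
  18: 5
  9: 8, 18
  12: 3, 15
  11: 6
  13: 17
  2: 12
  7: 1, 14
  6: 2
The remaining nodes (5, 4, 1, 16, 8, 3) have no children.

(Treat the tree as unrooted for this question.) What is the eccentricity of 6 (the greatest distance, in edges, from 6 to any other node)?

10

Distances from 6 peak at 10, attained at 5.
6–11–10–13–17–7–14–19–9–18–5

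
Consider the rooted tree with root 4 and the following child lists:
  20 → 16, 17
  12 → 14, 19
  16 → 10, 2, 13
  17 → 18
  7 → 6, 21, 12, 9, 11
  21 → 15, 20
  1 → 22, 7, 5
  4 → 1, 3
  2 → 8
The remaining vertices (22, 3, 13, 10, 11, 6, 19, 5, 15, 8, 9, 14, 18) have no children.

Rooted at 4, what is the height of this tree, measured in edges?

7

The longest root-to-leaf path is 4 → 1 → 7 → 21 → 20 → 16 → 2 → 8 (7 edges).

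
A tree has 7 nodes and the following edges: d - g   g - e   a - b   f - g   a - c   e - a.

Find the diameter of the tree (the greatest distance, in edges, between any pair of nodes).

Starting from f, a farthest node is b at distance 4.
One longest path: f – g – e – a – b.
So the diameter is 4.

4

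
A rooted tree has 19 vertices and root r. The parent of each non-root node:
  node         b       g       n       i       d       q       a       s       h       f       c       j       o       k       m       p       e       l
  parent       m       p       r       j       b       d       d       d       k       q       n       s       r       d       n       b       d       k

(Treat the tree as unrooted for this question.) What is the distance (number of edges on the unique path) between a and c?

5

The path is a - d - b - m - n - c, which has 5 edges.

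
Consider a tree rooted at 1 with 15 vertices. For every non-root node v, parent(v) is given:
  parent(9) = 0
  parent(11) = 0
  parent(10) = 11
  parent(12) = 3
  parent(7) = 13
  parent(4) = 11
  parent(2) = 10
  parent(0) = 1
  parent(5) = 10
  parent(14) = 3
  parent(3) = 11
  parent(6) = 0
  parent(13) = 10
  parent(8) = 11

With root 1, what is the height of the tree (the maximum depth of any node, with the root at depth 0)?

5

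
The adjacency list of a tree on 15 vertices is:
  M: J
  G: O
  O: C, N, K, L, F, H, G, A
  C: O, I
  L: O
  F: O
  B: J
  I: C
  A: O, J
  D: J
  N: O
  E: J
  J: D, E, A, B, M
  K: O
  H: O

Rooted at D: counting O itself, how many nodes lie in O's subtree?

9

The subtree rooted at O contains: O, K, N, F, H, G, L, C, I — 9 nodes.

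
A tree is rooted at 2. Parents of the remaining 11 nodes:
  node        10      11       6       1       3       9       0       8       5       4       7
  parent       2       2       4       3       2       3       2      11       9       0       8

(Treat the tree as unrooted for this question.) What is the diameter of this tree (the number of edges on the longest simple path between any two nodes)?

BFS from 7 reaches 6 last, at distance 6; BFS from 6 confirms no node is farther.
Path: 7-8-11-2-0-4-6.

6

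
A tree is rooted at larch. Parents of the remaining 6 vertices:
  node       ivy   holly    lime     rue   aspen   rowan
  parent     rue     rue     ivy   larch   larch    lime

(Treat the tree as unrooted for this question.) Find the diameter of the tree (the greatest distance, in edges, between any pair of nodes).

5

A longest path is rowan – lime – ivy – rue – larch – aspen, with 5 edges.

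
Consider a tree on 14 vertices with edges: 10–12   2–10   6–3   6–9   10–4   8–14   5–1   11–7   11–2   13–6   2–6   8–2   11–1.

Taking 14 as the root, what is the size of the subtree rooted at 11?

Descendants of 11 (including itself): 11, 1, 7, 5. That's 4.

4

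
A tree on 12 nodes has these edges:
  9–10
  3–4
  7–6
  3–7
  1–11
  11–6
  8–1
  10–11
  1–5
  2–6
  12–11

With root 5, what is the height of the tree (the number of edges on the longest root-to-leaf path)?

The longest root-to-leaf path is 5-1-11-6-7-3-4 (6 edges).

6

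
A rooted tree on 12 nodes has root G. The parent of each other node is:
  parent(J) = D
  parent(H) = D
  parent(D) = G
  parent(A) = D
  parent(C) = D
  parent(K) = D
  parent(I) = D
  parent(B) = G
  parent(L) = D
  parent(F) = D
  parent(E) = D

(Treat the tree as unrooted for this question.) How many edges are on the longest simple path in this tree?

BFS from B reaches A last, at distance 3; BFS from A confirms no node is farther.
Path: B–G–D–A.

3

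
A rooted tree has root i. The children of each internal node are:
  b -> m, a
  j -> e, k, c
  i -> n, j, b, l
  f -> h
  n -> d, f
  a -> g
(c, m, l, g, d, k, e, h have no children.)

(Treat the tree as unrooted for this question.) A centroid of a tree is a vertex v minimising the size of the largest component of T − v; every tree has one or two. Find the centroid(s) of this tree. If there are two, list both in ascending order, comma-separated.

i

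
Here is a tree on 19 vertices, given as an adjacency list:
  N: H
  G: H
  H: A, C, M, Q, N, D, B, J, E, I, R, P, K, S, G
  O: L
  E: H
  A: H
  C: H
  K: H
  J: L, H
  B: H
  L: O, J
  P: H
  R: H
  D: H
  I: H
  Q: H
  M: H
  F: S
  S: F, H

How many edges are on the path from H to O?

3

H–J–L–O: 3 edges.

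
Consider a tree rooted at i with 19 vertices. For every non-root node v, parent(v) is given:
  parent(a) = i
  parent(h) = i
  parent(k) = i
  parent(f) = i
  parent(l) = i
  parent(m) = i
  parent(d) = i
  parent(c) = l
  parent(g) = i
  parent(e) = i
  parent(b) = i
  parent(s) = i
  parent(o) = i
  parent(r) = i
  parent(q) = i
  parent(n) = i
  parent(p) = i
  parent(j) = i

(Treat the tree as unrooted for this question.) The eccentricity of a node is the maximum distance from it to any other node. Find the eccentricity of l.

The node farthest from l is f (n, e, m, p, o, s, b, k, q, g, h, d, j, r, a also at distance 2), via l–i–f — 2 edges.

2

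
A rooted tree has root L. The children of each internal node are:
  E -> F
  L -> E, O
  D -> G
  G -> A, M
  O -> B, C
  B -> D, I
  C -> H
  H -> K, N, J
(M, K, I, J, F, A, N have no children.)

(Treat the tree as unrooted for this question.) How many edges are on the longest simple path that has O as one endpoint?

4

Distances from O peak at 4, attained at M (A also at distance 4).
O–B–D–G–M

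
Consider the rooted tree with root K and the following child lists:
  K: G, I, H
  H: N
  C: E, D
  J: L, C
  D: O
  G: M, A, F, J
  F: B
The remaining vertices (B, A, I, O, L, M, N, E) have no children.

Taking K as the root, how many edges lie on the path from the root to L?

Climbing from L to the root: L – J – G – K. That's 3 steps.

3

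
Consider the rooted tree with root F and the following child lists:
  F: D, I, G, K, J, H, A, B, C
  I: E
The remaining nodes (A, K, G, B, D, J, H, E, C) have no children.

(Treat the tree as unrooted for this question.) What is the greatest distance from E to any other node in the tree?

A farthest node from E is B (H, C, J, G, D, A, K also at distance 3).
The path E-I-F-B has 3 edges.

3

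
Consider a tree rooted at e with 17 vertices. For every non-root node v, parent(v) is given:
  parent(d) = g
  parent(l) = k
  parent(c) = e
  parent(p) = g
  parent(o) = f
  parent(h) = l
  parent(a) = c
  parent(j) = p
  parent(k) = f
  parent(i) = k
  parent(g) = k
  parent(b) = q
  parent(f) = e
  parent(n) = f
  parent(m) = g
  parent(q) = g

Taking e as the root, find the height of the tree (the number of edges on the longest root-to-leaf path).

The longest root-to-leaf path is e-f-k-g-p-j (5 edges).

5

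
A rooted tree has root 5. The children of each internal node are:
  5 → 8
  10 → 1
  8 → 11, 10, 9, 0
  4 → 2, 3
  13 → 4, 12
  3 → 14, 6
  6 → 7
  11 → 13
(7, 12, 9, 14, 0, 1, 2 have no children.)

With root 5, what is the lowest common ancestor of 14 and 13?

Path 14→root: 14 3 4 13 11 8 5; path 13→root: 13 11 8 5.
First common node: 13.

13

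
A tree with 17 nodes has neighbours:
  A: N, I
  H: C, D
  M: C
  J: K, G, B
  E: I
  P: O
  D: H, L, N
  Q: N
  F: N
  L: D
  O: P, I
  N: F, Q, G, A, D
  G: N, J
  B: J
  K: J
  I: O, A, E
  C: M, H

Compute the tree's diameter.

8

A longest path is P–O–I–A–N–D–H–C–M, with 8 edges.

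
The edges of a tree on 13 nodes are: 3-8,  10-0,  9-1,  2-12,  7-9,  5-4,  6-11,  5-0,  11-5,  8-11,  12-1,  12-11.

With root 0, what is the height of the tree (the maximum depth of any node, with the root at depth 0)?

6

A deepest node is 7, reached by 0 – 5 – 11 – 12 – 1 – 9 – 7.
That path has 6 edges, so the height is 6.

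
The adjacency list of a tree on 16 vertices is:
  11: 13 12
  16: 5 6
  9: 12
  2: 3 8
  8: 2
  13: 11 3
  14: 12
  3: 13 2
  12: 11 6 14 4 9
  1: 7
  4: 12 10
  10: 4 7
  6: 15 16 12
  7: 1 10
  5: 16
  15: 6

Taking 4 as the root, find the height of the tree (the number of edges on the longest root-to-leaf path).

A deepest node is 8, reached by 4–12–11–13–3–2–8.
That path has 6 edges, so the height is 6.

6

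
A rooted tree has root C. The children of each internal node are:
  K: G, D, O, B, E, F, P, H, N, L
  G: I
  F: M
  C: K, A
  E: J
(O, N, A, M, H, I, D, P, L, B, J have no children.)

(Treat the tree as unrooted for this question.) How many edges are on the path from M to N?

3

M–F–K–N: 3 edges.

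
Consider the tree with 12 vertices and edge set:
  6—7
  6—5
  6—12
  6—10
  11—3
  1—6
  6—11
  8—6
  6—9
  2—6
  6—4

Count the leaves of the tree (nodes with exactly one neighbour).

10

The leaves are 1, 2, 3, 4, 5, 7, 8, 9, 10, 12.
That is 10 leaves.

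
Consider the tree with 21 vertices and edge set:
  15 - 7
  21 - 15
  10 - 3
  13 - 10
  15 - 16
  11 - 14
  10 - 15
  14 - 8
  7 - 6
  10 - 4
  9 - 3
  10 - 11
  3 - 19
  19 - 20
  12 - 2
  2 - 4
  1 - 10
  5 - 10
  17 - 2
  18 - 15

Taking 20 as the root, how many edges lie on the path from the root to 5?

4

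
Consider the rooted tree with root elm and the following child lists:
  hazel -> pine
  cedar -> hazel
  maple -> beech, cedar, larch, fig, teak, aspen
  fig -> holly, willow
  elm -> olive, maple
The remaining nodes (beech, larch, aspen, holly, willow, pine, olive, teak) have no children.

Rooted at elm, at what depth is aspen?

2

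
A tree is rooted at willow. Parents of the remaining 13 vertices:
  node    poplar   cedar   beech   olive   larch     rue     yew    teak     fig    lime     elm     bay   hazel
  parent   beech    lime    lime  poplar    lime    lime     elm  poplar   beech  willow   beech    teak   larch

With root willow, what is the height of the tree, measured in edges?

5

bay sits deepest: willow–lime–beech–poplar–teak–bay — 5 edges from the root.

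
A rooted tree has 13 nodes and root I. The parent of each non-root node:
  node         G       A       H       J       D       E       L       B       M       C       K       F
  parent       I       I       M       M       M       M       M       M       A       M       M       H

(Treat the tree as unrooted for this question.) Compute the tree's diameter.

Starting from G, a farthest node is F at distance 5.
One longest path: G – I – A – M – H – F.
So the diameter is 5.

5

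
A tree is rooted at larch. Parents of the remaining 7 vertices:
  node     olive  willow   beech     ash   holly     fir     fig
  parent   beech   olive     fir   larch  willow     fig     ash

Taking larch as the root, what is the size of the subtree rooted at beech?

4

The subtree rooted at beech contains: beech, olive, willow, holly — 4 nodes.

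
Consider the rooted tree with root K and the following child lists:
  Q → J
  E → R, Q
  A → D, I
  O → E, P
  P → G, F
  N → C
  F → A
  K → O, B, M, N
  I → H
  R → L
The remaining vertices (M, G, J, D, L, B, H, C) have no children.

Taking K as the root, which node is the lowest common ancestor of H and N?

K

Path H→root: H I A F P O K; path N→root: N K.
First common node: K.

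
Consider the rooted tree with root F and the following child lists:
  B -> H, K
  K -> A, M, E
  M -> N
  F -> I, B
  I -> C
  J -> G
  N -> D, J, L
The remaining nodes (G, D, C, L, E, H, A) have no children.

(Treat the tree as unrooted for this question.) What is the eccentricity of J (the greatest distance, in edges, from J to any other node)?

7

Distances from J peak at 7, attained at C.
J–N–M–K–B–F–I–C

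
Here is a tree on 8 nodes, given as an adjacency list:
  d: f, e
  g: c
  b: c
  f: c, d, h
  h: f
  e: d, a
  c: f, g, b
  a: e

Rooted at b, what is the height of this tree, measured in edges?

5

The longest root-to-leaf path is b – c – f – d – e – a (5 edges).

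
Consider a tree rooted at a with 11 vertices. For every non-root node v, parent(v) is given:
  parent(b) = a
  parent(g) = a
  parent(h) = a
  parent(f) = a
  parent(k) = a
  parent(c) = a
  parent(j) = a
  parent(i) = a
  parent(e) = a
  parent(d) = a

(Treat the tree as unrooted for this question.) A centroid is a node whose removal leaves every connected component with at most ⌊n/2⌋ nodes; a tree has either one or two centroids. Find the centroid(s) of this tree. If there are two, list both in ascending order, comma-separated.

a

If a is removed the pieces have sizes 1, 1, 1, 1, 1, 1, 1, 1, 1, 1, all ≤ ⌊11/2⌋ = 5.
No neighbour of a does as well, so a is the unique centroid.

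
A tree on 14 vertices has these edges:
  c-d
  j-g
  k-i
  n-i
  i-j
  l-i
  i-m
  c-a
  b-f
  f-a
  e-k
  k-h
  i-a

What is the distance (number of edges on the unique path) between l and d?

4

l - i - a - c - d: 4 edges.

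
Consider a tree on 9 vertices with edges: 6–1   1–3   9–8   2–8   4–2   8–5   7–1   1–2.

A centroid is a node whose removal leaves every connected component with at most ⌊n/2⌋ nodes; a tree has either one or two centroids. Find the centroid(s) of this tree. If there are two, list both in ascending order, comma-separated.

2

Removing 2 splits the tree into components of sizes 4, 3, 1; the largest is 4 ≤ ⌊9/2⌋ = 4.
Every other node leaves some component of size > 4, so the centroid is unique.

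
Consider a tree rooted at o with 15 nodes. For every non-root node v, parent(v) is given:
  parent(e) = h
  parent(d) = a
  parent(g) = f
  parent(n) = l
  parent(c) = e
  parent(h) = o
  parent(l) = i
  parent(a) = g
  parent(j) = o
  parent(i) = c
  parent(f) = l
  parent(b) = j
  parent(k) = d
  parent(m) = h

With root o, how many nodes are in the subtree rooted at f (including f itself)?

5

The subtree rooted at f contains: f, g, a, d, k — 5 nodes.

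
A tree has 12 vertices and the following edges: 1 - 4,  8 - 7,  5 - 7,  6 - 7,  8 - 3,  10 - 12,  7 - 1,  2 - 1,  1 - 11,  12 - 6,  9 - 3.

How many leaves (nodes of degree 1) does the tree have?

6

Degree-1 nodes: 2, 4, 5, 9, 10, 11 — 6 of them.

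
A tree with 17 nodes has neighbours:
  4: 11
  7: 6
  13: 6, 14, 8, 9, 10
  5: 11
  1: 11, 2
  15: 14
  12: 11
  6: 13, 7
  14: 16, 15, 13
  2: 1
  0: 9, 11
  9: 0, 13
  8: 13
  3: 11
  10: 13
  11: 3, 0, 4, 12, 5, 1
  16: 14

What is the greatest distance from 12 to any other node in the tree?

The node farthest from 12 is 16 (15, 7 also at distance 6), via 12-11-0-9-13-14-16 — 6 edges.

6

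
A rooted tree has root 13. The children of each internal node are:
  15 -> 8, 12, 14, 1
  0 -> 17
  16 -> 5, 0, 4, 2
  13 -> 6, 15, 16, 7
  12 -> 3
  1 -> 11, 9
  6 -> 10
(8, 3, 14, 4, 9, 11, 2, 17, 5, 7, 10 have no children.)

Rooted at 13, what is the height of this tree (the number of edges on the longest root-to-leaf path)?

3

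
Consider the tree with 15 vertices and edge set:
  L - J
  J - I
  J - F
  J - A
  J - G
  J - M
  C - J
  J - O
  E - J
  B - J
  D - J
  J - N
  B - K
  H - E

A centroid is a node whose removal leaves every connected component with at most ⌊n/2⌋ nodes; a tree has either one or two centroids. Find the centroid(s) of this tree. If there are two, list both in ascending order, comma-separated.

Delete J: the remaining components have sizes 2, 2, 1, 1, 1, 1, 1, 1, 1, 1, 1, 1. Max 2 ≤ 7, so J is a centroid.
No neighbour of J does as well, so J is the unique centroid.

J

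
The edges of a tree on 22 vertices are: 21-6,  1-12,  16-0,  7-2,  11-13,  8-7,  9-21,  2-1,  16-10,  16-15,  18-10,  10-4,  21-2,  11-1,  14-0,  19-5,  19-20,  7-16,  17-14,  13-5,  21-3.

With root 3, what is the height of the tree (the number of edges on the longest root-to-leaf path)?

8

20 sits deepest: 3 – 21 – 2 – 1 – 11 – 13 – 5 – 19 – 20 — 8 edges from the root.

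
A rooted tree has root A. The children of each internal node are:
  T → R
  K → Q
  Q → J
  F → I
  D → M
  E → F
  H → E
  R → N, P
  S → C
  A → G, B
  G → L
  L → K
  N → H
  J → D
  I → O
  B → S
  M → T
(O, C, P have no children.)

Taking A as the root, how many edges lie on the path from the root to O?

Climbing from O to the root: O–I–F–E–H–N–R–T–M–D–J–Q–K–L–G–A. That's 15 steps.

15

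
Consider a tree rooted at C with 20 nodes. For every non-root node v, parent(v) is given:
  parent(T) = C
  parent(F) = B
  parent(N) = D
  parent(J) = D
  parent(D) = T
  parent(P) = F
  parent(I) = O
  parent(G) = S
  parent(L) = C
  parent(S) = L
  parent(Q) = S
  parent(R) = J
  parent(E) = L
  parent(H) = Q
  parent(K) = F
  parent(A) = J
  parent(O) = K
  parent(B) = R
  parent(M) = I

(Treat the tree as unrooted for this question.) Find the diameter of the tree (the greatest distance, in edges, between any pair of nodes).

Starting from M, a farthest node is H at distance 14.
One longest path: M-I-O-K-F-B-R-J-D-T-C-L-S-Q-H.
So the diameter is 14.

14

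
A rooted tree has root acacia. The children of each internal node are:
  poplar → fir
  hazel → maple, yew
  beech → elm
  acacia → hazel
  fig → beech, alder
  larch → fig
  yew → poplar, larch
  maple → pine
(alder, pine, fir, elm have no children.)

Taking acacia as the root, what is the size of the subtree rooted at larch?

5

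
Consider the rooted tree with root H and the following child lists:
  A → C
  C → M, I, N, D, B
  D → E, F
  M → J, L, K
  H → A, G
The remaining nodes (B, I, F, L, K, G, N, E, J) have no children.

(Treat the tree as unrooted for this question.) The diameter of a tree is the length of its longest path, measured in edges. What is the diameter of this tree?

5

Starting from G, a farthest node is F at distance 5.
One longest path: G - H - A - C - D - F.
So the diameter is 5.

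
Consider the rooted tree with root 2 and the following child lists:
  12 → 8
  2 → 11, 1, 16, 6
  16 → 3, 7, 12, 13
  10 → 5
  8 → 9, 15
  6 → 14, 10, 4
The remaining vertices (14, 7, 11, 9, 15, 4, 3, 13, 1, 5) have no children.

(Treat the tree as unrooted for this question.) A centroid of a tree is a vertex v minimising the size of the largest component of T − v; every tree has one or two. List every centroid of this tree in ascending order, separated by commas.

2, 16

Removing 16 splits the tree into components of sizes 8, 4, 1, 1, 1; the largest is 8 ≤ ⌊16/2⌋ = 8.
Its neighbour 2 also leaves a largest component of size 8, so both are centroids.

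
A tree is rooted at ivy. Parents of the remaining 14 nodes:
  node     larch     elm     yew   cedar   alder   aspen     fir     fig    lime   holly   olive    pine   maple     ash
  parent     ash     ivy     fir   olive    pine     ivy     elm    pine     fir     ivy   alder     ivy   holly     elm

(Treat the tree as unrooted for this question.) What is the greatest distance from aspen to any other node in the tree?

5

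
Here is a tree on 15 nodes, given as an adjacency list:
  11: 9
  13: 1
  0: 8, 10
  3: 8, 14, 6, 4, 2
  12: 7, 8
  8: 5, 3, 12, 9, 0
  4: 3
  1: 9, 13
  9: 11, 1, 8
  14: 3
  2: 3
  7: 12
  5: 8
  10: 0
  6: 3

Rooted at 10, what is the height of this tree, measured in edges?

The longest root-to-leaf path is 10 – 0 – 8 – 9 – 1 – 13 (5 edges).

5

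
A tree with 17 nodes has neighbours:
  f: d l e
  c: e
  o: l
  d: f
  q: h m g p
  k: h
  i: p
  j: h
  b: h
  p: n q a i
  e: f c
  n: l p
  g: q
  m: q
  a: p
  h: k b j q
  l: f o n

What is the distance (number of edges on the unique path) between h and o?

5

Walking from h: h – q – p – n – l – o. Length 5.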